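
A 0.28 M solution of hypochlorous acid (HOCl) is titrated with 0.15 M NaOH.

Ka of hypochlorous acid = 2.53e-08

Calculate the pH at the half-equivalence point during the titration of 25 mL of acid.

At half-equivalence [HA] = [A⁻], so Henderson-Hasselbalch gives pH = pKa = -log(2.53e-08) = 7.60.

pH = pKa = 7.60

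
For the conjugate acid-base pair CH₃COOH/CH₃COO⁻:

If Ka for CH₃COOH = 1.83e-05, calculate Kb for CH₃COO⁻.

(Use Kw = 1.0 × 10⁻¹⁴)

For a conjugate pair Ka × Kb = Kw, so Kb = Kw/Ka = 1.0 × 10⁻¹⁴ / 1.83e-05 = 5.46e-10.

K_b = 5.46e-10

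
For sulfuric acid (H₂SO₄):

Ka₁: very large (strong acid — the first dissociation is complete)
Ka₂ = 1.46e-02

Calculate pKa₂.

pKa₂ = -log(Ka₂) = -log(1.46e-02) = 1.84.

pK_{a2} = 1.84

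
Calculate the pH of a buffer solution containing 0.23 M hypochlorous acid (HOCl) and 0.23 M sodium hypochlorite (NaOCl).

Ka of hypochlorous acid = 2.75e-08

pKa = -log(2.75e-08) = 7.56. pH = pKa + log([A⁻]/[HA]) = 7.56 + log(0.23/0.23)

pH = 7.56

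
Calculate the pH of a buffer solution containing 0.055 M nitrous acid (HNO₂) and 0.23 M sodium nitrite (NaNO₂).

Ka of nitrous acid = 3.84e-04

pKa = -log(3.84e-04) = 3.42. pH = pKa + log([A⁻]/[HA]) = 3.42 + log(0.23/0.055)

pH = 4.04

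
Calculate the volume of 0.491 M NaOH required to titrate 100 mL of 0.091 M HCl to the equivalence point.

At equivalence: moles acid = moles base. moles HCl = 0.091 × 100/1000 = 0.0091 mol. V_base = moles / 0.491 × 1000 = 18.5 mL.

V_{base} = 18.5 mL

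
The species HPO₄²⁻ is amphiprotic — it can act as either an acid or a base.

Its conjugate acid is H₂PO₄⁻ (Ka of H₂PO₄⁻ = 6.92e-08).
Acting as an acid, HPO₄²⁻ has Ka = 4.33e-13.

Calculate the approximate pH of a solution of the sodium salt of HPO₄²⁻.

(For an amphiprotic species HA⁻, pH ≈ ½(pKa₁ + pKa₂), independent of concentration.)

pKa₁ = -log(6.92e-08) = 7.16; pKa₂ = -log(4.33e-13) = 12.36. For an amphiprotic species, pH ≈ ½(pKa₁ + pKa₂) = ½(7.16 + 12.36) = 9.76.

pH = 9.76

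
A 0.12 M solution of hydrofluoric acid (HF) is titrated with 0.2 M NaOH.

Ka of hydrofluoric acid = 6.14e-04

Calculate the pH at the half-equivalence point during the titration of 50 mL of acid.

At half-equivalence [HA] = [A⁻], so Henderson-Hasselbalch gives pH = pKa = -log(6.14e-04) = 3.21.

pH = pKa = 3.21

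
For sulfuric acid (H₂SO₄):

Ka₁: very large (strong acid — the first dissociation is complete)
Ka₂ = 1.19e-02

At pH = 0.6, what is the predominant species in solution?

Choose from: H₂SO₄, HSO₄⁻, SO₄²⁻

The first dissociation is complete, so H₂SO₄ itself is never the predominant species in water; pKa₂ = -log(1.19e-02) = 1.92. For a polyprotic acid the predominant species crosses at each pKa: below pKa_n the protonated form dominates, above it the deprotonated form does. At pH = 0.6, the predominant species is HSO₄⁻.

HSO₄⁻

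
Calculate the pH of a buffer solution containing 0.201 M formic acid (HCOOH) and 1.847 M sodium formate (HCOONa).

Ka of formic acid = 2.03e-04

pKa = -log(2.03e-04) = 3.69. pH = pKa + log([A⁻]/[HA]) = 3.69 + log(1.847/0.201)

pH = 4.66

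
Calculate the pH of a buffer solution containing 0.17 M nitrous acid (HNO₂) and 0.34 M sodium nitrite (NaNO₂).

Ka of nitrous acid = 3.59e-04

pKa = -log(3.59e-04) = 3.44. pH = pKa + log([A⁻]/[HA]) = 3.44 + log(0.34/0.17)

pH = 3.75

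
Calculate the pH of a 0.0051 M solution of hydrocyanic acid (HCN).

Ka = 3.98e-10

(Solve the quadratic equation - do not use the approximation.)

x² + Ka×x - Ka×C = 0. Using quadratic formula: [H⁺] = 1.4245e-06

pH = 5.85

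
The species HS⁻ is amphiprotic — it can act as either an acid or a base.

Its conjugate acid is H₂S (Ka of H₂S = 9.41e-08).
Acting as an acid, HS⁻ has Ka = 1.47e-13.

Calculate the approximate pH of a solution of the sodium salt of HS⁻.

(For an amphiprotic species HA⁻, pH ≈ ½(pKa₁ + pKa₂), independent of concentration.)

pKa₁ = -log(9.41e-08) = 7.03; pKa₂ = -log(1.47e-13) = 12.83. For an amphiprotic species, pH ≈ ½(pKa₁ + pKa₂) = ½(7.03 + 12.83) = 9.93.

pH = 9.93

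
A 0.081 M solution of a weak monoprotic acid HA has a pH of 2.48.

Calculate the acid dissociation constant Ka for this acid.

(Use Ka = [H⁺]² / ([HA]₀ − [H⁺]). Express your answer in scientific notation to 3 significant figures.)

[H⁺] = 10^(−pH) = 10^(−2.48) = 3.311e-03 M. For HA ⇌ H⁺ + A⁻, Ka = [H⁺][A⁻]/[HA] = [H⁺]² / ([HA]₀ − [H⁺]) = (3.311e-03)² / (0.081 − 3.311e-03) = 1.41e-04.

K_a = 1.41e-04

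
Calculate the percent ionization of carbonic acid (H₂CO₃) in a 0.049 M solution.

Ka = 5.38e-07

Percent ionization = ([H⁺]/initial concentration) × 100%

Using Ka equilibrium: x² + Ka×x - Ka×C = 0. Solving: [H⁺] = 1.6210e-04. Percent = (1.6210e-04/0.049) × 100

Percent ionization = 0.331%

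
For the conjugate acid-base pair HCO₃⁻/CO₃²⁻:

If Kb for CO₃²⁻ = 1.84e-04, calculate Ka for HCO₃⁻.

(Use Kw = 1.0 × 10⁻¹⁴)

For a conjugate pair Ka × Kb = Kw, so Ka = Kw/Kb = 1.0 × 10⁻¹⁴ / 1.84e-04 = 5.43e-11.

K_a = 5.43e-11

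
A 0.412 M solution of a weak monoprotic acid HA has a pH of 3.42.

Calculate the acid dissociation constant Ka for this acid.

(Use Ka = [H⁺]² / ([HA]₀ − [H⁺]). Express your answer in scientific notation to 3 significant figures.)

[H⁺] = 10^(−pH) = 10^(−3.42) = 3.802e-04 M. For HA ⇌ H⁺ + A⁻, Ka = [H⁺][A⁻]/[HA] = [H⁺]² / ([HA]₀ − [H⁺]) = (3.802e-04)² / (0.412 − 3.802e-04) = 3.51e-07.

K_a = 3.51e-07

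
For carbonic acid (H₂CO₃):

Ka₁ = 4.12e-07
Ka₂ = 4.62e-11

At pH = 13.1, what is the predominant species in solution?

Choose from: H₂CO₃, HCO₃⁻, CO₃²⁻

pKa₁ = 6.39, pKa₂ = 10.34. For a polyprotic acid the predominant species crosses at each pKa: below pKa_n the protonated form dominates, above it the deprotonated form does. At pH = 13.1, the predominant species is CO₃²⁻.

CO₃²⁻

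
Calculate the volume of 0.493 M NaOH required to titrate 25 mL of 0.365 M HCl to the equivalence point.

At equivalence: moles acid = moles base. moles HCl = 0.365 × 25/1000 = 0.009125 mol. V_base = moles / 0.493 × 1000 = 18.5 mL.

V_{base} = 18.5 mL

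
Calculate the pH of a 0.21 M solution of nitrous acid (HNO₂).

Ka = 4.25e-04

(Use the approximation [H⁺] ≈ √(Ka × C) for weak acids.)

[H⁺] = √(Ka × C) = √(4.25e-04 × 0.21) = 9.4472e-03. pH = -log(9.4472e-03)

pH = 2.02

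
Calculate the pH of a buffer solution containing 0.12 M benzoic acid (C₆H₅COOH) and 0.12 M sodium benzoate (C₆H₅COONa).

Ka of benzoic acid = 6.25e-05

pKa = -log(6.25e-05) = 4.20. pH = pKa + log([A⁻]/[HA]) = 4.20 + log(0.12/0.12)

pH = 4.20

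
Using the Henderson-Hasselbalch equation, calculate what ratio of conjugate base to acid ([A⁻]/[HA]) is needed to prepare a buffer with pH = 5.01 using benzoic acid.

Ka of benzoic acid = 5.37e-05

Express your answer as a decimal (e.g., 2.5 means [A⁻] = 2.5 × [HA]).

pKa = -log(5.37e-05) = 4.2700. pH = pKa + log([A⁻]/[HA]), so log([A⁻]/[HA]) = pH − pKa = 5.01 − 4.2700 = 0.7400. [A⁻]/[HA] = 10^(0.7400) = 5.50

[A⁻]/[HA] = 5.50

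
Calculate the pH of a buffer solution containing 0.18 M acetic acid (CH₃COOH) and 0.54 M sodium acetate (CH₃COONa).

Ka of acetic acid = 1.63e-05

pKa = -log(1.63e-05) = 4.79. pH = pKa + log([A⁻]/[HA]) = 4.79 + log(0.54/0.18)

pH = 5.26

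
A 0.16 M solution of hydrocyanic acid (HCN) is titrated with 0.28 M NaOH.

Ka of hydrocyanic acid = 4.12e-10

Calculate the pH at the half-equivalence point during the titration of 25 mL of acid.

At half-equivalence [HA] = [A⁻], so Henderson-Hasselbalch gives pH = pKa = -log(4.12e-10) = 9.39.

pH = pKa = 9.39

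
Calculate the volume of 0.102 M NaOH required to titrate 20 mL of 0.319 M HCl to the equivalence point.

At equivalence: moles acid = moles base. moles HCl = 0.319 × 20/1000 = 0.00638 mol. V_base = moles / 0.102 × 1000 = 62.5 mL.

V_{base} = 62.5 mL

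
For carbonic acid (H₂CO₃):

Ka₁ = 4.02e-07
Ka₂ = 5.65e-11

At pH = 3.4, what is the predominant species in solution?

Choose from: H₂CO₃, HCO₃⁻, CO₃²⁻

pKa₁ = 6.40, pKa₂ = 10.25. For a polyprotic acid the predominant species crosses at each pKa: below pKa_n the protonated form dominates, above it the deprotonated form does. At pH = 3.4, the predominant species is H₂CO₃.

H₂CO₃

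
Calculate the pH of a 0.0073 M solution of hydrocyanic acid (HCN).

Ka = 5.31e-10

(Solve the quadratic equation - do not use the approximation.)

x² + Ka×x - Ka×C = 0. Using quadratic formula: [H⁺] = 1.9686e-06

pH = 5.71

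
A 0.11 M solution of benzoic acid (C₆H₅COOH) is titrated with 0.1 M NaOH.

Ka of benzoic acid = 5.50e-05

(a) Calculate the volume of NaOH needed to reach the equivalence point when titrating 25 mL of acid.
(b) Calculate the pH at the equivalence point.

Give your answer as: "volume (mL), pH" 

moles acid = 0.11 × 25/1000 = 0.00275 mol; V_base = moles/0.1 × 1000 = 27.5 mL. At equivalence only the conjugate base is present: [A⁻] = 0.00275/0.052 = 5.2381e-02 M. Kb = Kw/Ka = 1.82e-10; [OH⁻] = √(Kb × [A⁻]) = 3.0861e-06; pOH = 5.51; pH = 14 - pOH = 8.49.

V = 27.5 mL, pH = 8.49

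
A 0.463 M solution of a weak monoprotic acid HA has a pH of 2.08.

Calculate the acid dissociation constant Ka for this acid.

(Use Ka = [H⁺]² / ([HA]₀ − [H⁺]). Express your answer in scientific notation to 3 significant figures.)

[H⁺] = 10^(−pH) = 10^(−2.08) = 8.318e-03 M. For HA ⇌ H⁺ + A⁻, Ka = [H⁺][A⁻]/[HA] = [H⁺]² / ([HA]₀ − [H⁺]) = (8.318e-03)² / (0.463 − 8.318e-03) = 1.52e-04.

K_a = 1.52e-04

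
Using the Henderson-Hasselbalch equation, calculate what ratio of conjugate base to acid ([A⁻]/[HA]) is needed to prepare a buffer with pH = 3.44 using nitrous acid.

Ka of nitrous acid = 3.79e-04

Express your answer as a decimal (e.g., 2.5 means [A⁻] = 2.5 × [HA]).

pKa = -log(3.79e-04) = 3.4214. pH = pKa + log([A⁻]/[HA]), so log([A⁻]/[HA]) = pH − pKa = 3.44 − 3.4214 = 0.0186. [A⁻]/[HA] = 10^(0.0186) = 1.04

[A⁻]/[HA] = 1.04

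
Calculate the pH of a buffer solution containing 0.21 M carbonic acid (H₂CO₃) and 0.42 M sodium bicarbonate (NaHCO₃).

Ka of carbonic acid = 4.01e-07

pKa = -log(4.01e-07) = 6.40. pH = pKa + log([A⁻]/[HA]) = 6.40 + log(0.42/0.21)

pH = 6.70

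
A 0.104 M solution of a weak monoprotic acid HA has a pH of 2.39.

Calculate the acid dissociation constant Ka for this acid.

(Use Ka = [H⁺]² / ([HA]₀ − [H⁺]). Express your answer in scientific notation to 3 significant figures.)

[H⁺] = 10^(−pH) = 10^(−2.39) = 4.074e-03 M. For HA ⇌ H⁺ + A⁻, Ka = [H⁺][A⁻]/[HA] = [H⁺]² / ([HA]₀ − [H⁺]) = (4.074e-03)² / (0.104 − 4.074e-03) = 1.66e-04.

K_a = 1.66e-04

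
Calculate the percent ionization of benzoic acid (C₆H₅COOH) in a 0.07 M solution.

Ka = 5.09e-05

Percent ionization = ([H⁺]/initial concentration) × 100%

Using Ka equilibrium: x² + Ka×x - Ka×C = 0. Solving: [H⁺] = 1.8623e-03. Percent = (1.8623e-03/0.07) × 100

Percent ionization = 2.66%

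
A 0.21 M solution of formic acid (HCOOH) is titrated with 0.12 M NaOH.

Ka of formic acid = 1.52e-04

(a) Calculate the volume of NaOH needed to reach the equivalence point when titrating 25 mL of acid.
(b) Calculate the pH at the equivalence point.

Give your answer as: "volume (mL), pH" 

moles acid = 0.21 × 25/1000 = 0.00525 mol; V_base = moles/0.12 × 1000 = 43.8 mL. At equivalence only the conjugate base is present: [A⁻] = 0.00525/0.069 = 7.6364e-02 M. Kb = Kw/Ka = 6.58e-11; [OH⁻] = √(Kb × [A⁻]) = 2.2414e-06; pOH = 5.65; pH = 14 - pOH = 8.35.

V = 43.8 mL, pH = 8.35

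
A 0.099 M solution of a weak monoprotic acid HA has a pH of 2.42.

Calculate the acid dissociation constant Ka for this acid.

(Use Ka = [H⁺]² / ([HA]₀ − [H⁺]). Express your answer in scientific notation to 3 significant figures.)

[H⁺] = 10^(−pH) = 10^(−2.42) = 3.802e-03 M. For HA ⇌ H⁺ + A⁻, Ka = [H⁺][A⁻]/[HA] = [H⁺]² / ([HA]₀ − [H⁺]) = (3.802e-03)² / (0.099 − 3.802e-03) = 1.52e-04.

K_a = 1.52e-04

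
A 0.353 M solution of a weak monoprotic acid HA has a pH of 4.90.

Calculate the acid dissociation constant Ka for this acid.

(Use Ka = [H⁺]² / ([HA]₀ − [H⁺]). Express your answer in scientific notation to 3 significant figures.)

[H⁺] = 10^(−pH) = 10^(−4.90) = 1.259e-05 M. For HA ⇌ H⁺ + A⁻, Ka = [H⁺][A⁻]/[HA] = [H⁺]² / ([HA]₀ − [H⁺]) = (1.259e-05)² / (0.353 − 1.259e-05) = 4.49e-10.

K_a = 4.49e-10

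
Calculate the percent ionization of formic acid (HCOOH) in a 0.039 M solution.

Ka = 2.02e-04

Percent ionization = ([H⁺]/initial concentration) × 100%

Using Ka equilibrium: x² + Ka×x - Ka×C = 0. Solving: [H⁺] = 2.7076e-03. Percent = (2.7076e-03/0.039) × 100

Percent ionization = 6.94%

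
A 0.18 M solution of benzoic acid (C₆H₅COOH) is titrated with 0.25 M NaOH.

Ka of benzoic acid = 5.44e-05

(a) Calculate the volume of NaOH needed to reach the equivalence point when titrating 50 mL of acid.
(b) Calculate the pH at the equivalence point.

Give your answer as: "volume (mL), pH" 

moles acid = 0.18 × 50/1000 = 0.009 mol; V_base = moles/0.25 × 1000 = 36.0 mL. At equivalence only the conjugate base is present: [A⁻] = 0.009/0.086 = 1.0465e-01 M. Kb = Kw/Ka = 1.84e-10; [OH⁻] = √(Kb × [A⁻]) = 4.3860e-06; pOH = 5.36; pH = 14 - pOH = 8.64.

V = 36.0 mL, pH = 8.64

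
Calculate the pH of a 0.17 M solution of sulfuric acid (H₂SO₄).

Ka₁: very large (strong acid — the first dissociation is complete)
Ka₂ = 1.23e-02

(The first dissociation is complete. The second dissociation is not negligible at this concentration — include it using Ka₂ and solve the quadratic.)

First dissociation is complete: [H⁺]₀ = [HSO₄⁻]₀ = C = 0.17 M. Second dissociation HSO₄⁻ ⇌ H⁺ + SO₄²⁻: let x = [SO₄²⁻]. Ka₂ = (C + x)·x / (C − x) = 1.23e-02 → x² + (C + Ka₂)·x − Ka₂·C = 0 → x² + 0.18230·x − 2.091e-03 = 0. x = (−0.18230 + √(0.18230² + 4 × 2.091e-03)) / 2 = 1.0827e-02 M. [H⁺] = C + x = 0.17 + 1.0827e-02 = 1.8083e-01 M. pH = -log(1.8083e-01) = 0.74.

pH = 0.74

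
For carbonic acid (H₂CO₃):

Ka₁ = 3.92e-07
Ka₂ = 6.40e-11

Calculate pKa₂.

pKa₂ = -log(Ka₂) = -log(6.40e-11) = 10.19.

pK_{a2} = 10.19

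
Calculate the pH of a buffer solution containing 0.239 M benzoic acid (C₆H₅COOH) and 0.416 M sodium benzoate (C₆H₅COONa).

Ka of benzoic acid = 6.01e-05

pKa = -log(6.01e-05) = 4.22. pH = pKa + log([A⁻]/[HA]) = 4.22 + log(0.416/0.239)

pH = 4.46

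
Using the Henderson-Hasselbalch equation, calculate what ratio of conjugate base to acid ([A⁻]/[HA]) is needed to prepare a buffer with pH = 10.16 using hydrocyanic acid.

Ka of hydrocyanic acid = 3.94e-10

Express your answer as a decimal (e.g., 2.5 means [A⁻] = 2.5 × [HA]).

pKa = -log(3.94e-10) = 9.4045. pH = pKa + log([A⁻]/[HA]), so log([A⁻]/[HA]) = pH − pKa = 10.16 − 9.4045 = 0.7555. [A⁻]/[HA] = 10^(0.7555) = 5.70

[A⁻]/[HA] = 5.70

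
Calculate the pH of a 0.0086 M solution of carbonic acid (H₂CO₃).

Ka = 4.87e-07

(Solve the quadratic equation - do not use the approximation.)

x² + Ka×x - Ka×C = 0. Using quadratic formula: [H⁺] = 6.4473e-05

pH = 4.19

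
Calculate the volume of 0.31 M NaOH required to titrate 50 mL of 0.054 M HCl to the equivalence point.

At equivalence: moles acid = moles base. moles HCl = 0.054 × 50/1000 = 0.0027 mol. V_base = moles / 0.31 × 1000 = 8.7 mL.

V_{base} = 8.7 mL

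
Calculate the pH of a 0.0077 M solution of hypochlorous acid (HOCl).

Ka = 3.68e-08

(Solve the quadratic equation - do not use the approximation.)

x² + Ka×x - Ka×C = 0. Using quadratic formula: [H⁺] = 1.6815e-05

pH = 4.77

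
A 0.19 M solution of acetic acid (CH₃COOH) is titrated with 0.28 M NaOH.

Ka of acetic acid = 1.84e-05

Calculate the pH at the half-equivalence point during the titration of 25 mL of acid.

At half-equivalence [HA] = [A⁻], so Henderson-Hasselbalch gives pH = pKa = -log(1.84e-05) = 4.74.

pH = pKa = 4.74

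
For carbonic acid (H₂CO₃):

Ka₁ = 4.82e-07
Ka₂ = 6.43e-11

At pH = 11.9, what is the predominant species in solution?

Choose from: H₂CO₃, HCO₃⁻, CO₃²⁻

pKa₁ = 6.32, pKa₂ = 10.19. For a polyprotic acid the predominant species crosses at each pKa: below pKa_n the protonated form dominates, above it the deprotonated form does. At pH = 11.9, the predominant species is CO₃²⁻.

CO₃²⁻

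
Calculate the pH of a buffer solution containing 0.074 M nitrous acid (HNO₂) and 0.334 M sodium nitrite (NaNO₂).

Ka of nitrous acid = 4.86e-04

pKa = -log(4.86e-04) = 3.31. pH = pKa + log([A⁻]/[HA]) = 3.31 + log(0.334/0.074)

pH = 3.97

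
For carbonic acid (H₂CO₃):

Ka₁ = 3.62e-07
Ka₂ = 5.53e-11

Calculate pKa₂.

pKa₂ = -log(Ka₂) = -log(5.53e-11) = 10.26.

pK_{a2} = 10.26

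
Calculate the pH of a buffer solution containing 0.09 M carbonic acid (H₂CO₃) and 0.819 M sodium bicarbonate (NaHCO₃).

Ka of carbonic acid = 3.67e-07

pKa = -log(3.67e-07) = 6.44. pH = pKa + log([A⁻]/[HA]) = 6.44 + log(0.819/0.09)

pH = 7.39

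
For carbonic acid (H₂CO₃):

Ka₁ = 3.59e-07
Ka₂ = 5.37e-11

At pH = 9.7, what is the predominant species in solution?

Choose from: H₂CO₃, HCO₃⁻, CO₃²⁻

pKa₁ = 6.44, pKa₂ = 10.27. For a polyprotic acid the predominant species crosses at each pKa: below pKa_n the protonated form dominates, above it the deprotonated form does. At pH = 9.7, the predominant species is HCO₃⁻.

HCO₃⁻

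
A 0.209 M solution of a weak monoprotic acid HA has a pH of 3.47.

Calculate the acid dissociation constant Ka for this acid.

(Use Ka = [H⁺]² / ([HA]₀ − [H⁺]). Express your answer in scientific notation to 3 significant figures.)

[H⁺] = 10^(−pH) = 10^(−3.47) = 3.388e-04 M. For HA ⇌ H⁺ + A⁻, Ka = [H⁺][A⁻]/[HA] = [H⁺]² / ([HA]₀ − [H⁺]) = (3.388e-04)² / (0.209 − 3.388e-04) = 5.50e-07.

K_a = 5.50e-07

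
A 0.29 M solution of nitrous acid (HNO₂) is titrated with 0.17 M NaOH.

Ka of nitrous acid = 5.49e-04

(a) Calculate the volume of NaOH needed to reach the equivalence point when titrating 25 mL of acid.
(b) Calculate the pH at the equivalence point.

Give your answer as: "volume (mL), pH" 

moles acid = 0.29 × 25/1000 = 0.00725 mol; V_base = moles/0.17 × 1000 = 42.6 mL. At equivalence only the conjugate base is present: [A⁻] = 0.00725/0.068 = 1.0717e-01 M. Kb = Kw/Ka = 1.82e-11; [OH⁻] = √(Kb × [A⁻]) = 1.3972e-06; pOH = 5.85; pH = 14 - pOH = 8.15.

V = 42.6 mL, pH = 8.15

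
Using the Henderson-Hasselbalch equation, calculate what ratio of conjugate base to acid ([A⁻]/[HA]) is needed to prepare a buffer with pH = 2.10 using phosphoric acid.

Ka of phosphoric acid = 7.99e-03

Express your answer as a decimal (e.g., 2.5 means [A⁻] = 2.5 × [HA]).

pKa = -log(7.99e-03) = 2.0975. pH = pKa + log([A⁻]/[HA]), so log([A⁻]/[HA]) = pH − pKa = 2.10 − 2.0975 = 0.0025. [A⁻]/[HA] = 10^(0.0025) = 1.01

[A⁻]/[HA] = 1.01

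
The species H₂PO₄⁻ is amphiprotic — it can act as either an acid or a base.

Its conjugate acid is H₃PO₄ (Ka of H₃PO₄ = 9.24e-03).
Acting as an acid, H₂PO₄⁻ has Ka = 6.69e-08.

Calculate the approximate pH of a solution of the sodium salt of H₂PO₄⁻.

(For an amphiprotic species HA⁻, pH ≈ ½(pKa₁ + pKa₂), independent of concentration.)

pKa₁ = -log(9.24e-03) = 2.03; pKa₂ = -log(6.69e-08) = 7.17. For an amphiprotic species, pH ≈ ½(pKa₁ + pKa₂) = ½(2.03 + 7.17) = 4.60.

pH = 4.60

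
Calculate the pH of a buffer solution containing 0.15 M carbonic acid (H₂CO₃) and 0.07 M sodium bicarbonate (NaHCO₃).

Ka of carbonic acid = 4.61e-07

pKa = -log(4.61e-07) = 6.34. pH = pKa + log([A⁻]/[HA]) = 6.34 + log(0.07/0.15)

pH = 6.01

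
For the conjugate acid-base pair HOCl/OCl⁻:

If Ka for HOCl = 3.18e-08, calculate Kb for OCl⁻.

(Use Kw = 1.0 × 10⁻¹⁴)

For a conjugate pair Ka × Kb = Kw, so Kb = Kw/Ka = 1.0 × 10⁻¹⁴ / 3.18e-08 = 3.14e-07.

K_b = 3.14e-07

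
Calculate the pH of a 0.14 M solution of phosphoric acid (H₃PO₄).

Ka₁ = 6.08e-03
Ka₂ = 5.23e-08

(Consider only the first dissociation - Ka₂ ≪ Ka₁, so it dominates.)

First dissociation dominates. From Ka₁ = [H⁺][HA⁻]/[H₂A], x² + Ka₁·x − Ka₁·C = 0 with C = 0.14 M and Ka₁ = 6.08e-03. Solving: [H⁺] = (−Ka₁ + √(Ka₁² + 4·Ka₁·C)) / 2 = 2.6293e-02 M. pH = -log(2.6293e-02) = 1.58.

pH = 1.58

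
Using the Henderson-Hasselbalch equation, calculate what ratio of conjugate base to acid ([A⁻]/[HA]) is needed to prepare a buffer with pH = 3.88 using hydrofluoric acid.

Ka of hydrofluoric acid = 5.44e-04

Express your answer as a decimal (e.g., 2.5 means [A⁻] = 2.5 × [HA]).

pKa = -log(5.44e-04) = 3.2644. pH = pKa + log([A⁻]/[HA]), so log([A⁻]/[HA]) = pH − pKa = 3.88 − 3.2644 = 0.6156. [A⁻]/[HA] = 10^(0.6156) = 4.13

[A⁻]/[HA] = 4.13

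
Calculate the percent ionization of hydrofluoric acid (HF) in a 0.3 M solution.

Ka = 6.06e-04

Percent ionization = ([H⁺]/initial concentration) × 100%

Using Ka equilibrium: x² + Ka×x - Ka×C = 0. Solving: [H⁺] = 1.3184e-02. Percent = (1.3184e-02/0.3) × 100

Percent ionization = 4.39%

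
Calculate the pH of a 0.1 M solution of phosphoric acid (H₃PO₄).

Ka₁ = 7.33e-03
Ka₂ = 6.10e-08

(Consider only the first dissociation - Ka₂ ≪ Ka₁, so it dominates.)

First dissociation dominates. From Ka₁ = [H⁺][HA⁻]/[H₂A], x² + Ka₁·x − Ka₁·C = 0 with C = 0.1 M and Ka₁ = 7.33e-03. Solving: [H⁺] = (−Ka₁ + √(Ka₁² + 4·Ka₁·C)) / 2 = 2.3656e-02 M. pH = -log(2.3656e-02) = 1.63.

pH = 1.63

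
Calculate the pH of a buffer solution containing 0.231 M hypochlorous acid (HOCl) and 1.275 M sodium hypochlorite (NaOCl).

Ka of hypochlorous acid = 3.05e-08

pKa = -log(3.05e-08) = 7.52. pH = pKa + log([A⁻]/[HA]) = 7.52 + log(1.275/0.231)

pH = 8.26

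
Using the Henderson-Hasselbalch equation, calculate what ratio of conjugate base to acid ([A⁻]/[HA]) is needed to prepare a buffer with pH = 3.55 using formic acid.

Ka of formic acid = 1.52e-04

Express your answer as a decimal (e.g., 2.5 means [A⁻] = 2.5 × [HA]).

pKa = -log(1.52e-04) = 3.8182. pH = pKa + log([A⁻]/[HA]), so log([A⁻]/[HA]) = pH − pKa = 3.55 − 3.8182 = -0.2682. [A⁻]/[HA] = 10^(-0.2682) = 0.539

[A⁻]/[HA] = 0.539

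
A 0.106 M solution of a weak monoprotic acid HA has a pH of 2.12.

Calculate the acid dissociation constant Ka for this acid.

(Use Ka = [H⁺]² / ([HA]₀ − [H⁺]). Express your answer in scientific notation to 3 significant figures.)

[H⁺] = 10^(−pH) = 10^(−2.12) = 7.586e-03 M. For HA ⇌ H⁺ + A⁻, Ka = [H⁺][A⁻]/[HA] = [H⁺]² / ([HA]₀ − [H⁺]) = (7.586e-03)² / (0.106 − 7.586e-03) = 5.85e-04.

K_a = 5.85e-04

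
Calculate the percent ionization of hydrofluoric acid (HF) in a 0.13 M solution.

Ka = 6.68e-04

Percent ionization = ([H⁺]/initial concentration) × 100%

Using Ka equilibrium: x² + Ka×x - Ka×C = 0. Solving: [H⁺] = 8.9908e-03. Percent = (8.9908e-03/0.13) × 100

Percent ionization = 6.92%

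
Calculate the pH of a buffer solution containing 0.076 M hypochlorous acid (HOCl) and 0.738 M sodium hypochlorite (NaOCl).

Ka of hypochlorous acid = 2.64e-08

pKa = -log(2.64e-08) = 7.58. pH = pKa + log([A⁻]/[HA]) = 7.58 + log(0.738/0.076)

pH = 8.57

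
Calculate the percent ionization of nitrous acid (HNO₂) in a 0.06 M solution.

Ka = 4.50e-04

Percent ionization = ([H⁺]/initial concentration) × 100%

Using Ka equilibrium: x² + Ka×x - Ka×C = 0. Solving: [H⁺] = 4.9760e-03. Percent = (4.9760e-03/0.06) × 100

Percent ionization = 8.29%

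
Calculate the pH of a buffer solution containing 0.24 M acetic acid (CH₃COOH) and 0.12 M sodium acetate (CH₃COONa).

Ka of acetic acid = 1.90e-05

pKa = -log(1.90e-05) = 4.72. pH = pKa + log([A⁻]/[HA]) = 4.72 + log(0.12/0.24)

pH = 4.42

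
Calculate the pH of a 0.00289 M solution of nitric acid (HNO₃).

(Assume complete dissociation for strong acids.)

[H⁺] = 0.00289 M for strong acid. pH = -log[H⁺] = -log(0.00289)

pH = 2.54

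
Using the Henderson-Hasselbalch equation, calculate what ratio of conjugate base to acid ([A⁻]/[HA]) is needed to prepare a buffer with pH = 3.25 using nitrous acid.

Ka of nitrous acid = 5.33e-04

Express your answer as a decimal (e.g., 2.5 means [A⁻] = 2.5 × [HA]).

pKa = -log(5.33e-04) = 3.2733. pH = pKa + log([A⁻]/[HA]), so log([A⁻]/[HA]) = pH − pKa = 3.25 − 3.2733 = -0.0233. [A⁻]/[HA] = 10^(-0.0233) = 0.948

[A⁻]/[HA] = 0.948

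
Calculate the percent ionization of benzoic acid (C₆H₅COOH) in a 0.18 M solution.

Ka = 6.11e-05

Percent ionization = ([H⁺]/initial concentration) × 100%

Using Ka equilibrium: x² + Ka×x - Ka×C = 0. Solving: [H⁺] = 3.2859e-03. Percent = (3.2859e-03/0.18) × 100

Percent ionization = 1.83%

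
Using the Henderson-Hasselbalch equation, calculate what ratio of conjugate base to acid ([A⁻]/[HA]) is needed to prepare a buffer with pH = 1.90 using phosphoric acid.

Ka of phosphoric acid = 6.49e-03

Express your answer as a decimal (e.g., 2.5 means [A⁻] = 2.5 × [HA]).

pKa = -log(6.49e-03) = 2.1878. pH = pKa + log([A⁻]/[HA]), so log([A⁻]/[HA]) = pH − pKa = 1.90 − 2.1878 = -0.2878. [A⁻]/[HA] = 10^(-0.2878) = 0.516

[A⁻]/[HA] = 0.516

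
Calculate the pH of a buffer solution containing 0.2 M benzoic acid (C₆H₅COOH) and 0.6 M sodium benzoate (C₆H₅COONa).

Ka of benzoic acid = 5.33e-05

pKa = -log(5.33e-05) = 4.27. pH = pKa + log([A⁻]/[HA]) = 4.27 + log(0.6/0.2)

pH = 4.75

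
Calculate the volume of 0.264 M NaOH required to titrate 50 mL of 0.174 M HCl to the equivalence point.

At equivalence: moles acid = moles base. moles HCl = 0.174 × 50/1000 = 0.0087 mol. V_base = moles / 0.264 × 1000 = 33.0 mL.

V_{base} = 33.0 mL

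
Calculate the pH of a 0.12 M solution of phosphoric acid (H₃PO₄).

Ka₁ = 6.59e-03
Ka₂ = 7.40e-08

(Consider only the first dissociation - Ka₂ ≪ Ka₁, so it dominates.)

First dissociation dominates. From Ka₁ = [H⁺][HA⁻]/[H₂A], x² + Ka₁·x − Ka₁·C = 0 with C = 0.12 M and Ka₁ = 6.59e-03. Solving: [H⁺] = (−Ka₁ + √(Ka₁² + 4·Ka₁·C)) / 2 = 2.5019e-02 M. pH = -log(2.5019e-02) = 1.60.

pH = 1.60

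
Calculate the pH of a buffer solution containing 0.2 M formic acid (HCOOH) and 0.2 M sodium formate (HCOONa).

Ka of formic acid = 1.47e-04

pKa = -log(1.47e-04) = 3.83. pH = pKa + log([A⁻]/[HA]) = 3.83 + log(0.2/0.2)

pH = 3.83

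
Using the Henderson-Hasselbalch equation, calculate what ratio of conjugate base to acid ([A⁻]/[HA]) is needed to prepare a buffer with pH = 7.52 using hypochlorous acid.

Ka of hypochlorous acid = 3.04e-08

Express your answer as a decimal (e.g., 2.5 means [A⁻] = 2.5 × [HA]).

pKa = -log(3.04e-08) = 7.5171. pH = pKa + log([A⁻]/[HA]), so log([A⁻]/[HA]) = pH − pKa = 7.52 − 7.5171 = 0.0029. [A⁻]/[HA] = 10^(0.0029) = 1.01

[A⁻]/[HA] = 1.01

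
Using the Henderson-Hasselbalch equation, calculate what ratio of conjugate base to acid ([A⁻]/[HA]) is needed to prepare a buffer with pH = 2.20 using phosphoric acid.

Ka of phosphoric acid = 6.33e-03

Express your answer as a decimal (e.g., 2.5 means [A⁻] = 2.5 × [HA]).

pKa = -log(6.33e-03) = 2.1986. pH = pKa + log([A⁻]/[HA]), so log([A⁻]/[HA]) = pH − pKa = 2.20 − 2.1986 = 0.0014. [A⁻]/[HA] = 10^(0.0014) = 1.00

[A⁻]/[HA] = 1.00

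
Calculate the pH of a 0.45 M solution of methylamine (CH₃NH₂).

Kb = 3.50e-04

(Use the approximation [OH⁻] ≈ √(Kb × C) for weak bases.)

[OH⁻] = √(Kb × C) = √(3.50e-04 × 0.45) = 1.2550e-02. pOH = 1.90, pH = 14 - pOH

pH = 12.10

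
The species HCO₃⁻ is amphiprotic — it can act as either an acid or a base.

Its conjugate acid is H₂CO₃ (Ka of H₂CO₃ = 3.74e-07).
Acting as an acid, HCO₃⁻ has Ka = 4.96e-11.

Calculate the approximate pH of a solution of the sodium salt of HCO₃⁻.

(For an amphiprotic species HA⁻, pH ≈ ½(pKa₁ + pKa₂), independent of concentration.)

pKa₁ = -log(3.74e-07) = 6.43; pKa₂ = -log(4.96e-11) = 10.30. For an amphiprotic species, pH ≈ ½(pKa₁ + pKa₂) = ½(6.43 + 10.30) = 8.37.

pH = 8.37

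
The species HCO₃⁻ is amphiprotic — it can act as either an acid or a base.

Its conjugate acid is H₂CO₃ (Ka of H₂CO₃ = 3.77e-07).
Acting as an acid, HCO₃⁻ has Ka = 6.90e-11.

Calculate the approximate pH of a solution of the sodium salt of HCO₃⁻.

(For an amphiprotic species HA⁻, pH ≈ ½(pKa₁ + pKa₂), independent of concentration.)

pKa₁ = -log(3.77e-07) = 6.42; pKa₂ = -log(6.90e-11) = 10.16. For an amphiprotic species, pH ≈ ½(pKa₁ + pKa₂) = ½(6.42 + 10.16) = 8.29.

pH = 8.29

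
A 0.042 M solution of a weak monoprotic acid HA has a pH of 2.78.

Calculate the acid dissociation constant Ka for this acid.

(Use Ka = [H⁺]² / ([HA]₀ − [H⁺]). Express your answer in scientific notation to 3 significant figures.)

[H⁺] = 10^(−pH) = 10^(−2.78) = 1.660e-03 M. For HA ⇌ H⁺ + A⁻, Ka = [H⁺][A⁻]/[HA] = [H⁺]² / ([HA]₀ − [H⁺]) = (1.660e-03)² / (0.042 − 1.660e-03) = 6.83e-05.

K_a = 6.83e-05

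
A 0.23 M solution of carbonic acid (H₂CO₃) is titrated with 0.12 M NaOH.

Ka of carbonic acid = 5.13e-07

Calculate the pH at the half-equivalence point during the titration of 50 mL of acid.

At half-equivalence [HA] = [A⁻], so Henderson-Hasselbalch gives pH = pKa = -log(5.13e-07) = 6.29.

pH = pKa = 6.29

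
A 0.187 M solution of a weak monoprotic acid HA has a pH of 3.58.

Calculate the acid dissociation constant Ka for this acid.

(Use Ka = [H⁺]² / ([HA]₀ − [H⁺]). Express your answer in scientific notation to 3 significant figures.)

[H⁺] = 10^(−pH) = 10^(−3.58) = 2.630e-04 M. For HA ⇌ H⁺ + A⁻, Ka = [H⁺][A⁻]/[HA] = [H⁺]² / ([HA]₀ − [H⁺]) = (2.630e-04)² / (0.187 − 2.630e-04) = 3.70e-07.

K_a = 3.70e-07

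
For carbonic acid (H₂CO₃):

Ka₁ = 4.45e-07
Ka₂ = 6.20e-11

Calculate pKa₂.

pKa₂ = -log(Ka₂) = -log(6.20e-11) = 10.21.

pK_{a2} = 10.21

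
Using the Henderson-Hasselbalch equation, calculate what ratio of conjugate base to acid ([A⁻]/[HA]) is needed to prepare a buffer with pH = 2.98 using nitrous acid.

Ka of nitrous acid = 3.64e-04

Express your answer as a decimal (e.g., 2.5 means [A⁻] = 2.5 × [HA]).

pKa = -log(3.64e-04) = 3.4389. pH = pKa + log([A⁻]/[HA]), so log([A⁻]/[HA]) = pH − pKa = 2.98 − 3.4389 = -0.4589. [A⁻]/[HA] = 10^(-0.4589) = 0.348

[A⁻]/[HA] = 0.348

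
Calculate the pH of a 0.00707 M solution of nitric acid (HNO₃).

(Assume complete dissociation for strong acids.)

[H⁺] = 0.00707 M for strong acid. pH = -log[H⁺] = -log(0.00707)

pH = 2.15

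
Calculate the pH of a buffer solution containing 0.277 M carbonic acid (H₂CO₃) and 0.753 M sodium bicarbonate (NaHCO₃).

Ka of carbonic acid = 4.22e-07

pKa = -log(4.22e-07) = 6.37. pH = pKa + log([A⁻]/[HA]) = 6.37 + log(0.753/0.277)

pH = 6.81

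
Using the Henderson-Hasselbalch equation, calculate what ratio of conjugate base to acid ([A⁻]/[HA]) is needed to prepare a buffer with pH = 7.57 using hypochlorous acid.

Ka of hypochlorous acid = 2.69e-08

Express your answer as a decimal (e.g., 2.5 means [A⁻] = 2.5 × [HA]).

pKa = -log(2.69e-08) = 7.5702. pH = pKa + log([A⁻]/[HA]), so log([A⁻]/[HA]) = pH − pKa = 7.57 − 7.5702 = -0.0002. [A⁻]/[HA] = 10^(-0.0002) = 0.999

[A⁻]/[HA] = 0.999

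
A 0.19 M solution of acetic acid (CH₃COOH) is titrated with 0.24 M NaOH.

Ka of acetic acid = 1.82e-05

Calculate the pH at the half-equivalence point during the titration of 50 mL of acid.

At half-equivalence [HA] = [A⁻], so Henderson-Hasselbalch gives pH = pKa = -log(1.82e-05) = 4.74.

pH = pKa = 4.74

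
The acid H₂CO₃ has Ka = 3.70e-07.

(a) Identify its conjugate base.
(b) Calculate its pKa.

(a) The conjugate base is formed by removing one H⁺ from H₂CO₃, giving HCO₃⁻. (b) pKa = -log(Ka) = -log(3.70e-07) = 6.43.

Conjugate base: HCO₃⁻; pK_a = 6.43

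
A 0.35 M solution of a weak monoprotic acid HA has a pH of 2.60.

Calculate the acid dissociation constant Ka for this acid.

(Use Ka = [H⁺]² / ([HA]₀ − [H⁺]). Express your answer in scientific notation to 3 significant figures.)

[H⁺] = 10^(−pH) = 10^(−2.60) = 2.512e-03 M. For HA ⇌ H⁺ + A⁻, Ka = [H⁺][A⁻]/[HA] = [H⁺]² / ([HA]₀ − [H⁺]) = (2.512e-03)² / (0.35 − 2.512e-03) = 1.82e-05.

K_a = 1.82e-05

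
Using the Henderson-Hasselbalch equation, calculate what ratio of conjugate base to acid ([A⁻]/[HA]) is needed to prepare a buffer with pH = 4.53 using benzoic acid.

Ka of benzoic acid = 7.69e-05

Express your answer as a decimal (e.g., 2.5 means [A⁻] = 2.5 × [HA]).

pKa = -log(7.69e-05) = 4.1141. pH = pKa + log([A⁻]/[HA]), so log([A⁻]/[HA]) = pH − pKa = 4.53 − 4.1141 = 0.4159. [A⁻]/[HA] = 10^(0.4159) = 2.61

[A⁻]/[HA] = 2.61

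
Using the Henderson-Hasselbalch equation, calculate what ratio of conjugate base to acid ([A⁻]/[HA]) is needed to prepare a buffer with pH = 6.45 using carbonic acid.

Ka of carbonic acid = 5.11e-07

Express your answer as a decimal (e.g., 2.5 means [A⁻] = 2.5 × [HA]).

pKa = -log(5.11e-07) = 6.2916. pH = pKa + log([A⁻]/[HA]), so log([A⁻]/[HA]) = pH − pKa = 6.45 − 6.2916 = 0.1584. [A⁻]/[HA] = 10^(0.1584) = 1.44

[A⁻]/[HA] = 1.44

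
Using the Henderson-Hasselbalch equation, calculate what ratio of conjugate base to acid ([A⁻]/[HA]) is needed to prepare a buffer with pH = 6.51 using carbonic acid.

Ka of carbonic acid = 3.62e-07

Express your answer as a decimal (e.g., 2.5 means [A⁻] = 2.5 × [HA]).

pKa = -log(3.62e-07) = 6.4413. pH = pKa + log([A⁻]/[HA]), so log([A⁻]/[HA]) = pH − pKa = 6.51 − 6.4413 = 0.0687. [A⁻]/[HA] = 10^(0.0687) = 1.17

[A⁻]/[HA] = 1.17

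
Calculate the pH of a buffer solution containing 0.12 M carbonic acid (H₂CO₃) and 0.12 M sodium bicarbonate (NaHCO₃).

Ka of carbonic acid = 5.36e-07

pKa = -log(5.36e-07) = 6.27. pH = pKa + log([A⁻]/[HA]) = 6.27 + log(0.12/0.12)

pH = 6.27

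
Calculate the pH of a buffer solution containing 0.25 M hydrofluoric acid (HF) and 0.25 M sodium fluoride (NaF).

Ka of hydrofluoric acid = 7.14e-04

pKa = -log(7.14e-04) = 3.15. pH = pKa + log([A⁻]/[HA]) = 3.15 + log(0.25/0.25)

pH = 3.15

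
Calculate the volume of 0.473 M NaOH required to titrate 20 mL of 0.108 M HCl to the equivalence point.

At equivalence: moles acid = moles base. moles HCl = 0.108 × 20/1000 = 0.00216 mol. V_base = moles / 0.473 × 1000 = 4.6 mL.

V_{base} = 4.6 mL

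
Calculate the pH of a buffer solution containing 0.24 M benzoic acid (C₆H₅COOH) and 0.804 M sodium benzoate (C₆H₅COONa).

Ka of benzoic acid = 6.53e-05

pKa = -log(6.53e-05) = 4.19. pH = pKa + log([A⁻]/[HA]) = 4.19 + log(0.804/0.24)

pH = 4.71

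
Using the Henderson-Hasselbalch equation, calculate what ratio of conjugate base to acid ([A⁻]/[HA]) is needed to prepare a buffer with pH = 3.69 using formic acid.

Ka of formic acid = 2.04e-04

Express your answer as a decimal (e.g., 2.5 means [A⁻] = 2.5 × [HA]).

pKa = -log(2.04e-04) = 3.6904. pH = pKa + log([A⁻]/[HA]), so log([A⁻]/[HA]) = pH − pKa = 3.69 − 3.6904 = -0.0004. [A⁻]/[HA] = 10^(-0.0004) = 0.999

[A⁻]/[HA] = 0.999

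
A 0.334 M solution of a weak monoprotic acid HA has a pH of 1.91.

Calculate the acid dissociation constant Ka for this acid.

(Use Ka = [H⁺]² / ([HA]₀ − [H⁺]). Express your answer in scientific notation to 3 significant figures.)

[H⁺] = 10^(−pH) = 10^(−1.91) = 1.230e-02 M. For HA ⇌ H⁺ + A⁻, Ka = [H⁺][A⁻]/[HA] = [H⁺]² / ([HA]₀ − [H⁺]) = (1.230e-02)² / (0.334 − 1.230e-02) = 4.70e-04.

K_a = 4.70e-04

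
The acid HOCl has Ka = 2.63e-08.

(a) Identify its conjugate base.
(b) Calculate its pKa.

(a) The conjugate base is formed by removing one H⁺ from HOCl, giving OCl⁻. (b) pKa = -log(Ka) = -log(2.63e-08) = 7.58.

Conjugate base: OCl⁻; pK_a = 7.58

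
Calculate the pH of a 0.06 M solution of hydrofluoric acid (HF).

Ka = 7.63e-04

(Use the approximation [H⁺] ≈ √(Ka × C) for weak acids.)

[H⁺] = √(Ka × C) = √(7.63e-04 × 0.06) = 6.7661e-03. pH = -log(6.7661e-03)

pH = 2.17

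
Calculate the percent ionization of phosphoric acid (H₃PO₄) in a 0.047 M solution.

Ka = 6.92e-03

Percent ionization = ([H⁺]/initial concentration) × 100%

Using Ka equilibrium: x² + Ka×x - Ka×C = 0. Solving: [H⁺] = 1.4903e-02. Percent = (1.4903e-02/0.047) × 100

Percent ionization = 31.7%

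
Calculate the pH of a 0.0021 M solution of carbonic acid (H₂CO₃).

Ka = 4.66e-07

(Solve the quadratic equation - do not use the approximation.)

x² + Ka×x - Ka×C = 0. Using quadratic formula: [H⁺] = 3.1050e-05

pH = 4.51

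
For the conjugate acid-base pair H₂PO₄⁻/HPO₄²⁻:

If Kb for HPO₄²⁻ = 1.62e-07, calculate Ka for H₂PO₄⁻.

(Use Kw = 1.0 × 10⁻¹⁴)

For a conjugate pair Ka × Kb = Kw, so Ka = Kw/Kb = 1.0 × 10⁻¹⁴ / 1.62e-07 = 6.17e-08.

K_a = 6.17e-08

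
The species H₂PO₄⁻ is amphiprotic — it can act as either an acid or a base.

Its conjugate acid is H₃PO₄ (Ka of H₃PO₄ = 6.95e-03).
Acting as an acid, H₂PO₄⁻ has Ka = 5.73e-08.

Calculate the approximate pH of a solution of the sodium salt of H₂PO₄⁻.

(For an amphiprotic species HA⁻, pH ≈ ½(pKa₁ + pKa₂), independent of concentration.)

pKa₁ = -log(6.95e-03) = 2.16; pKa₂ = -log(5.73e-08) = 7.24. For an amphiprotic species, pH ≈ ½(pKa₁ + pKa₂) = ½(2.16 + 7.24) = 4.70.

pH = 4.70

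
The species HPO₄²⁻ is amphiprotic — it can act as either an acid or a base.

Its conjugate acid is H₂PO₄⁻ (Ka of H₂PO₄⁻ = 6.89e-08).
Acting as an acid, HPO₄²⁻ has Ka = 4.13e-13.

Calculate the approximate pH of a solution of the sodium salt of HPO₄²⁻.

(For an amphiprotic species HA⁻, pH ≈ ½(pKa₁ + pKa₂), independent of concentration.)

pKa₁ = -log(6.89e-08) = 7.16; pKa₂ = -log(4.13e-13) = 12.38. For an amphiprotic species, pH ≈ ½(pKa₁ + pKa₂) = ½(7.16 + 12.38) = 9.77.

pH = 9.77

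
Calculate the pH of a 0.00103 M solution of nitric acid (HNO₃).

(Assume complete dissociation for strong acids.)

[H⁺] = 0.00103 M for strong acid. pH = -log[H⁺] = -log(0.00103)

pH = 2.99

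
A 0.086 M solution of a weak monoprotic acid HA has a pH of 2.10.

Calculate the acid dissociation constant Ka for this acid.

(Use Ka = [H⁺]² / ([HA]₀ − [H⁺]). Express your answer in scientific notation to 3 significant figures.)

[H⁺] = 10^(−pH) = 10^(−2.10) = 7.943e-03 M. For HA ⇌ H⁺ + A⁻, Ka = [H⁺][A⁻]/[HA] = [H⁺]² / ([HA]₀ − [H⁺]) = (7.943e-03)² / (0.086 − 7.943e-03) = 8.08e-04.

K_a = 8.08e-04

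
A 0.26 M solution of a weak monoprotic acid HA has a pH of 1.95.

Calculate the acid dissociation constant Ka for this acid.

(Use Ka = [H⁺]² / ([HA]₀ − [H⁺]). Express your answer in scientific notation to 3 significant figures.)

[H⁺] = 10^(−pH) = 10^(−1.95) = 1.122e-02 M. For HA ⇌ H⁺ + A⁻, Ka = [H⁺][A⁻]/[HA] = [H⁺]² / ([HA]₀ − [H⁺]) = (1.122e-02)² / (0.26 − 1.122e-02) = 5.06e-04.

K_a = 5.06e-04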